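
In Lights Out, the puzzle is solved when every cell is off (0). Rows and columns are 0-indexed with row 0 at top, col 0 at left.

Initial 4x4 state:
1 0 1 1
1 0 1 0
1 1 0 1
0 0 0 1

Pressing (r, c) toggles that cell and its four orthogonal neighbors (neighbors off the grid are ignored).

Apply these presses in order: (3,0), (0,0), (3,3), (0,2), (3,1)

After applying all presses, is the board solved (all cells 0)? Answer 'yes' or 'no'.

Answer: yes

Derivation:
After press 1 at (3,0):
1 0 1 1
1 0 1 0
0 1 0 1
1 1 0 1

After press 2 at (0,0):
0 1 1 1
0 0 1 0
0 1 0 1
1 1 0 1

After press 3 at (3,3):
0 1 1 1
0 0 1 0
0 1 0 0
1 1 1 0

After press 4 at (0,2):
0 0 0 0
0 0 0 0
0 1 0 0
1 1 1 0

After press 5 at (3,1):
0 0 0 0
0 0 0 0
0 0 0 0
0 0 0 0

Lights still on: 0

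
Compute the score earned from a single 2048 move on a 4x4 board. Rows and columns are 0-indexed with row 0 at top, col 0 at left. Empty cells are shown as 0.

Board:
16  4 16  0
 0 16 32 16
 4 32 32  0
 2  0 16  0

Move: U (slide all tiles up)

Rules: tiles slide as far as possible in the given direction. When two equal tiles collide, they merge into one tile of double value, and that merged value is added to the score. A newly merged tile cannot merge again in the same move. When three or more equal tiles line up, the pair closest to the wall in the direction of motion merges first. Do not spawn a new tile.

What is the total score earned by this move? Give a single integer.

Answer: 64

Derivation:
Slide up:
col 0: [16, 0, 4, 2] -> [16, 4, 2, 0]  score +0 (running 0)
col 1: [4, 16, 32, 0] -> [4, 16, 32, 0]  score +0 (running 0)
col 2: [16, 32, 32, 16] -> [16, 64, 16, 0]  score +64 (running 64)
col 3: [0, 16, 0, 0] -> [16, 0, 0, 0]  score +0 (running 64)
Board after move:
16  4 16 16
 4 16 64  0
 2 32 16  0
 0  0  0  0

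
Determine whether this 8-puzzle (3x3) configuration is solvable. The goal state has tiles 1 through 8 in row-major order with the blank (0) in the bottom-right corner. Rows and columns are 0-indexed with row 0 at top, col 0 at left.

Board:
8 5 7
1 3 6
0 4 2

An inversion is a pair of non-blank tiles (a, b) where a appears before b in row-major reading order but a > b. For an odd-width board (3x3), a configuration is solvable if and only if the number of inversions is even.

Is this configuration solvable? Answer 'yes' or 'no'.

Inversions (pairs i<j in row-major order where tile[i] > tile[j] > 0): 20
20 is even, so the puzzle is solvable.

Answer: yes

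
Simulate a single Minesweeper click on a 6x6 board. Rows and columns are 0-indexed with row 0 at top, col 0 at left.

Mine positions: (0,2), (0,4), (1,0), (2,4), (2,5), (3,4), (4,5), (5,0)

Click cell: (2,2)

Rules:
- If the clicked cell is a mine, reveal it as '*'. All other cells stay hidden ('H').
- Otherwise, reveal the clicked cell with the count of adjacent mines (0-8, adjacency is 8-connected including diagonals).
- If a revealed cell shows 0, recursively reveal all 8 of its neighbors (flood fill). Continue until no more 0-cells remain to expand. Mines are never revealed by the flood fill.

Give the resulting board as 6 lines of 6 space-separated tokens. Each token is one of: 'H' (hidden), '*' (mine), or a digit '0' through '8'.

H H H H H H
H 2 1 3 H H
1 1 0 2 H H
0 0 0 2 H H
1 1 0 1 2 H
H 1 0 0 1 H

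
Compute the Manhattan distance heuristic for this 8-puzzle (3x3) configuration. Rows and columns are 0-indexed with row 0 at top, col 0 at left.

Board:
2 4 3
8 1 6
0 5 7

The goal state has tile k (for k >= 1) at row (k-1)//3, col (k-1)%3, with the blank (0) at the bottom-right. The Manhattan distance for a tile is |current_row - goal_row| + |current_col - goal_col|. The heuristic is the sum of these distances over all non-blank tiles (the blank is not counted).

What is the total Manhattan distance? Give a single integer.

Tile 2: (0,0)->(0,1) = 1
Tile 4: (0,1)->(1,0) = 2
Tile 3: (0,2)->(0,2) = 0
Tile 8: (1,0)->(2,1) = 2
Tile 1: (1,1)->(0,0) = 2
Tile 6: (1,2)->(1,2) = 0
Tile 5: (2,1)->(1,1) = 1
Tile 7: (2,2)->(2,0) = 2
Sum: 1 + 2 + 0 + 2 + 2 + 0 + 1 + 2 = 10

Answer: 10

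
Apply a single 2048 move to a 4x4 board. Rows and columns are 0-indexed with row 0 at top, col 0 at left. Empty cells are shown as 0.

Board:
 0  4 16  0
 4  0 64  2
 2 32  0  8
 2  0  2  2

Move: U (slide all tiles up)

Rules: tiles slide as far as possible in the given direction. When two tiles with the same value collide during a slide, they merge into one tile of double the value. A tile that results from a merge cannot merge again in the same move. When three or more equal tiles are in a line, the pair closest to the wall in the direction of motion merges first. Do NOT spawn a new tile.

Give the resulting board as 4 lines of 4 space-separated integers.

Answer:  4  4 16  2
 4 32 64  8
 0  0  2  2
 0  0  0  0

Derivation:
Slide up:
col 0: [0, 4, 2, 2] -> [4, 4, 0, 0]
col 1: [4, 0, 32, 0] -> [4, 32, 0, 0]
col 2: [16, 64, 0, 2] -> [16, 64, 2, 0]
col 3: [0, 2, 8, 2] -> [2, 8, 2, 0]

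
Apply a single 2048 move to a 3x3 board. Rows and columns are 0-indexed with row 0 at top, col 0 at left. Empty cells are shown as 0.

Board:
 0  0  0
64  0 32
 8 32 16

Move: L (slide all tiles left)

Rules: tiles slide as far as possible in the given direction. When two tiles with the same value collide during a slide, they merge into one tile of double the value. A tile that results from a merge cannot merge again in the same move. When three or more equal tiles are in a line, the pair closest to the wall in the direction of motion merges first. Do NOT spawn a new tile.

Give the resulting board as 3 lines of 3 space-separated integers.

Slide left:
row 0: [0, 0, 0] -> [0, 0, 0]
row 1: [64, 0, 32] -> [64, 32, 0]
row 2: [8, 32, 16] -> [8, 32, 16]

Answer:  0  0  0
64 32  0
 8 32 16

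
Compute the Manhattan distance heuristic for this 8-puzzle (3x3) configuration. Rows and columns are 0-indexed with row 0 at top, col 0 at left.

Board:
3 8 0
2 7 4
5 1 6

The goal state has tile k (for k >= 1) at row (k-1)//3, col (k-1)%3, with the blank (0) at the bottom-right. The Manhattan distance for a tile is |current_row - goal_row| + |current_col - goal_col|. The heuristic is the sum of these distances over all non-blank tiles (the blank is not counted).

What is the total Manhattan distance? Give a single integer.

Tile 3: (0,0)->(0,2) = 2
Tile 8: (0,1)->(2,1) = 2
Tile 2: (1,0)->(0,1) = 2
Tile 7: (1,1)->(2,0) = 2
Tile 4: (1,2)->(1,0) = 2
Tile 5: (2,0)->(1,1) = 2
Tile 1: (2,1)->(0,0) = 3
Tile 6: (2,2)->(1,2) = 1
Sum: 2 + 2 + 2 + 2 + 2 + 2 + 3 + 1 = 16

Answer: 16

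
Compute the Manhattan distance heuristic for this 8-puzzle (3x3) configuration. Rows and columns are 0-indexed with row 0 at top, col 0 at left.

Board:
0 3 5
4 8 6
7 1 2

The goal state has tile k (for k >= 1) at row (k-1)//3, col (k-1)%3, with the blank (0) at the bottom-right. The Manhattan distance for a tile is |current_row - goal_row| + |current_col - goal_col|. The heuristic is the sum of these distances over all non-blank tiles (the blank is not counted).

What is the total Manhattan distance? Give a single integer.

Tile 3: (0,1)->(0,2) = 1
Tile 5: (0,2)->(1,1) = 2
Tile 4: (1,0)->(1,0) = 0
Tile 8: (1,1)->(2,1) = 1
Tile 6: (1,2)->(1,2) = 0
Tile 7: (2,0)->(2,0) = 0
Tile 1: (2,1)->(0,0) = 3
Tile 2: (2,2)->(0,1) = 3
Sum: 1 + 2 + 0 + 1 + 0 + 0 + 3 + 3 = 10

Answer: 10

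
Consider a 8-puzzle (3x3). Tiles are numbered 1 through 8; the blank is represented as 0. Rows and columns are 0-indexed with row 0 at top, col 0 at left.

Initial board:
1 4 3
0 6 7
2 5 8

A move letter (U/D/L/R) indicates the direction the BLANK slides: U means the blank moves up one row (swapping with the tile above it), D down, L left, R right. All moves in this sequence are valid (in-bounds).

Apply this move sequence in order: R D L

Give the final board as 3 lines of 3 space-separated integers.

Answer: 1 4 3
6 5 7
0 2 8

Derivation:
After move 1 (R):
1 4 3
6 0 7
2 5 8

After move 2 (D):
1 4 3
6 5 7
2 0 8

After move 3 (L):
1 4 3
6 5 7
0 2 8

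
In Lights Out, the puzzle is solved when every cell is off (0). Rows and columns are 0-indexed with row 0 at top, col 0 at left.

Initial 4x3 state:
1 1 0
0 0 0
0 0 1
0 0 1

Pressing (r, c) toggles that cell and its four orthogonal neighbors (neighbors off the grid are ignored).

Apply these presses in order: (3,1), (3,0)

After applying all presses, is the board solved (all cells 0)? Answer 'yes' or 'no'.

Answer: no

Derivation:
After press 1 at (3,1):
1 1 0
0 0 0
0 1 1
1 1 0

After press 2 at (3,0):
1 1 0
0 0 0
1 1 1
0 0 0

Lights still on: 5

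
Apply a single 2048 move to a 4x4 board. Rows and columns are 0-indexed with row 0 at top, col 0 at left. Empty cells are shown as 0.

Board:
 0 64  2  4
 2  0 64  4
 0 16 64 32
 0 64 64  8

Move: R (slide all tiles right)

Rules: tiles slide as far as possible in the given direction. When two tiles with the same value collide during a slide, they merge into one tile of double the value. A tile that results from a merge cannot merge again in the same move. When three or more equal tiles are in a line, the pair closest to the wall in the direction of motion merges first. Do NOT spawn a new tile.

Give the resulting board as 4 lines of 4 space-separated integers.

Answer:   0  64   2   4
  0   2  64   4
  0  16  64  32
  0   0 128   8

Derivation:
Slide right:
row 0: [0, 64, 2, 4] -> [0, 64, 2, 4]
row 1: [2, 0, 64, 4] -> [0, 2, 64, 4]
row 2: [0, 16, 64, 32] -> [0, 16, 64, 32]
row 3: [0, 64, 64, 8] -> [0, 0, 128, 8]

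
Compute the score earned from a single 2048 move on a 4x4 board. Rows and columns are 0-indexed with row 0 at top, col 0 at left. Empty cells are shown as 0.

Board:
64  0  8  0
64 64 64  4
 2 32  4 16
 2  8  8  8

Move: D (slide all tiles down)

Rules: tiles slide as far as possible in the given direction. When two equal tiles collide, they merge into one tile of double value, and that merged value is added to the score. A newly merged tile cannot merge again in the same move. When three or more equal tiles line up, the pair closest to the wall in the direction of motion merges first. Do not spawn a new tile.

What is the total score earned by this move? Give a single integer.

Answer: 132

Derivation:
Slide down:
col 0: [64, 64, 2, 2] -> [0, 0, 128, 4]  score +132 (running 132)
col 1: [0, 64, 32, 8] -> [0, 64, 32, 8]  score +0 (running 132)
col 2: [8, 64, 4, 8] -> [8, 64, 4, 8]  score +0 (running 132)
col 3: [0, 4, 16, 8] -> [0, 4, 16, 8]  score +0 (running 132)
Board after move:
  0   0   8   0
  0  64  64   4
128  32   4  16
  4   8   8   8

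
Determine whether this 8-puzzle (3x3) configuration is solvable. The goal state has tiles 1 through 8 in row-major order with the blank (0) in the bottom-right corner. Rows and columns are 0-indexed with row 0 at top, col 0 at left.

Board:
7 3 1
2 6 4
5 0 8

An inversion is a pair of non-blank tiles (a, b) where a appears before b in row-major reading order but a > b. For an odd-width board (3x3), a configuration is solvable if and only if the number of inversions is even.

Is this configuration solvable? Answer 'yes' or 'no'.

Inversions (pairs i<j in row-major order where tile[i] > tile[j] > 0): 10
10 is even, so the puzzle is solvable.

Answer: yes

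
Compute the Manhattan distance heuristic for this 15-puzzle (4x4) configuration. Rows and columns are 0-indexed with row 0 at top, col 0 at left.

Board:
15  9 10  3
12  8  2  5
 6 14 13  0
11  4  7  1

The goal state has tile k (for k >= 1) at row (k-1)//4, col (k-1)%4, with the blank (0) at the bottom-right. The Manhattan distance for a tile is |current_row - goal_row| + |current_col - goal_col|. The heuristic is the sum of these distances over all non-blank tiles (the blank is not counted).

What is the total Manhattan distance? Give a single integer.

Answer: 45

Derivation:
Tile 15: (0,0)->(3,2) = 5
Tile 9: (0,1)->(2,0) = 3
Tile 10: (0,2)->(2,1) = 3
Tile 3: (0,3)->(0,2) = 1
Tile 12: (1,0)->(2,3) = 4
Tile 8: (1,1)->(1,3) = 2
Tile 2: (1,2)->(0,1) = 2
Tile 5: (1,3)->(1,0) = 3
Tile 6: (2,0)->(1,1) = 2
Tile 14: (2,1)->(3,1) = 1
Tile 13: (2,2)->(3,0) = 3
Tile 11: (3,0)->(2,2) = 3
Tile 4: (3,1)->(0,3) = 5
Tile 7: (3,2)->(1,2) = 2
Tile 1: (3,3)->(0,0) = 6
Sum: 5 + 3 + 3 + 1 + 4 + 2 + 2 + 3 + 2 + 1 + 3 + 3 + 5 + 2 + 6 = 45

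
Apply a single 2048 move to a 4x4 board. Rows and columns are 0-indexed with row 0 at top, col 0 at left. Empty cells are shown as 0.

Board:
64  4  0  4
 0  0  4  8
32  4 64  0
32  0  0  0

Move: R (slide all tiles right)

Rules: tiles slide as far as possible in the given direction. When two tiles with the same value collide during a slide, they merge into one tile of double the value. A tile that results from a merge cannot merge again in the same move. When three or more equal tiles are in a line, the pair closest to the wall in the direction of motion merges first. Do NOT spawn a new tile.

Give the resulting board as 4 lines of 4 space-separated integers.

Slide right:
row 0: [64, 4, 0, 4] -> [0, 0, 64, 8]
row 1: [0, 0, 4, 8] -> [0, 0, 4, 8]
row 2: [32, 4, 64, 0] -> [0, 32, 4, 64]
row 3: [32, 0, 0, 0] -> [0, 0, 0, 32]

Answer:  0  0 64  8
 0  0  4  8
 0 32  4 64
 0  0  0 32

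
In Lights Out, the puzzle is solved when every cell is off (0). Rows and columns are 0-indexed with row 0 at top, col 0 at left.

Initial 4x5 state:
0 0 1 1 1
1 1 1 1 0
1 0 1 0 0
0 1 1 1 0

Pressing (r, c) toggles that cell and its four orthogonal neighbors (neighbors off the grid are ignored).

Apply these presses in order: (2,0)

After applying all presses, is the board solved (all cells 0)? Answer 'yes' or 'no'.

Answer: no

Derivation:
After press 1 at (2,0):
0 0 1 1 1
0 1 1 1 0
0 1 1 0 0
1 1 1 1 0

Lights still on: 12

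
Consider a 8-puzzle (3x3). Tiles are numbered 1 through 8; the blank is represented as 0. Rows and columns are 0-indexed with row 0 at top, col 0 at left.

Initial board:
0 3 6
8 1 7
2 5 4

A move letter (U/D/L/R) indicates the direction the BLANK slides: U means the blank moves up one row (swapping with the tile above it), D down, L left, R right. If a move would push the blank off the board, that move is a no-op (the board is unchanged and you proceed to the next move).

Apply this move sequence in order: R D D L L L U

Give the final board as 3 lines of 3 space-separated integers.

After move 1 (R):
3 0 6
8 1 7
2 5 4

After move 2 (D):
3 1 6
8 0 7
2 5 4

After move 3 (D):
3 1 6
8 5 7
2 0 4

After move 4 (L):
3 1 6
8 5 7
0 2 4

After move 5 (L):
3 1 6
8 5 7
0 2 4

After move 6 (L):
3 1 6
8 5 7
0 2 4

After move 7 (U):
3 1 6
0 5 7
8 2 4

Answer: 3 1 6
0 5 7
8 2 4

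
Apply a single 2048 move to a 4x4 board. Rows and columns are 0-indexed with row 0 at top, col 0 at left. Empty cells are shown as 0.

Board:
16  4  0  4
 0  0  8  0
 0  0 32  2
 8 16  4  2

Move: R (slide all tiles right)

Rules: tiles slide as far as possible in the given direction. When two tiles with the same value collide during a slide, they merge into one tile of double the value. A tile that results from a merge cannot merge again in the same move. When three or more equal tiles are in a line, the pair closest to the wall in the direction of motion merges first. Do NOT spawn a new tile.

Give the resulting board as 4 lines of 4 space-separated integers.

Answer:  0  0 16  8
 0  0  0  8
 0  0 32  2
 8 16  4  2

Derivation:
Slide right:
row 0: [16, 4, 0, 4] -> [0, 0, 16, 8]
row 1: [0, 0, 8, 0] -> [0, 0, 0, 8]
row 2: [0, 0, 32, 2] -> [0, 0, 32, 2]
row 3: [8, 16, 4, 2] -> [8, 16, 4, 2]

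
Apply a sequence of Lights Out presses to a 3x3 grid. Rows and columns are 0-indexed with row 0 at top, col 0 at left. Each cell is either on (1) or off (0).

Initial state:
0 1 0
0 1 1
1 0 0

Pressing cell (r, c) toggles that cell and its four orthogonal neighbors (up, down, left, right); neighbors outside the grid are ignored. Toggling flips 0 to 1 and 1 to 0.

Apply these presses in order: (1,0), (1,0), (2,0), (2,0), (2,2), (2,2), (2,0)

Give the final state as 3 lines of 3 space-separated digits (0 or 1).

After press 1 at (1,0):
1 1 0
1 0 1
0 0 0

After press 2 at (1,0):
0 1 0
0 1 1
1 0 0

After press 3 at (2,0):
0 1 0
1 1 1
0 1 0

After press 4 at (2,0):
0 1 0
0 1 1
1 0 0

After press 5 at (2,2):
0 1 0
0 1 0
1 1 1

After press 6 at (2,2):
0 1 0
0 1 1
1 0 0

After press 7 at (2,0):
0 1 0
1 1 1
0 1 0

Answer: 0 1 0
1 1 1
0 1 0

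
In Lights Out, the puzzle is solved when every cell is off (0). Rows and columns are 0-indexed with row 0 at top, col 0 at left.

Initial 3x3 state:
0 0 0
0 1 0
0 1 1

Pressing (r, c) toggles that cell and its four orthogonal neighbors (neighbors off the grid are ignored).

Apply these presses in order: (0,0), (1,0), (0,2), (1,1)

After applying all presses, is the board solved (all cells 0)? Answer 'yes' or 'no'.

After press 1 at (0,0):
1 1 0
1 1 0
0 1 1

After press 2 at (1,0):
0 1 0
0 0 0
1 1 1

After press 3 at (0,2):
0 0 1
0 0 1
1 1 1

After press 4 at (1,1):
0 1 1
1 1 0
1 0 1

Lights still on: 6

Answer: no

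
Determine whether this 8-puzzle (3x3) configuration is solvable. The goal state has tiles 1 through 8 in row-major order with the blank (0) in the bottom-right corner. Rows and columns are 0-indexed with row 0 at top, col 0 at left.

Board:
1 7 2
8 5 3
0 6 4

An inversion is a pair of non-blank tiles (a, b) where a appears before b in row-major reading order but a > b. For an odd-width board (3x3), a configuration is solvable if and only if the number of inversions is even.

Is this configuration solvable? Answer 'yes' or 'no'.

Answer: yes

Derivation:
Inversions (pairs i<j in row-major order where tile[i] > tile[j] > 0): 12
12 is even, so the puzzle is solvable.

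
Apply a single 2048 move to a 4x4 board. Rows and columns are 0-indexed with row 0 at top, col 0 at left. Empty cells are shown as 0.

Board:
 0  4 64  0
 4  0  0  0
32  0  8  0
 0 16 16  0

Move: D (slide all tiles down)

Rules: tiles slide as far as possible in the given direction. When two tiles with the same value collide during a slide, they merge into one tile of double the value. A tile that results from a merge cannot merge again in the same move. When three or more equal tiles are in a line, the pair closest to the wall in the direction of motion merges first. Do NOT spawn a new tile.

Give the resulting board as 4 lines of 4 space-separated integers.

Answer:  0  0  0  0
 0  0 64  0
 4  4  8  0
32 16 16  0

Derivation:
Slide down:
col 0: [0, 4, 32, 0] -> [0, 0, 4, 32]
col 1: [4, 0, 0, 16] -> [0, 0, 4, 16]
col 2: [64, 0, 8, 16] -> [0, 64, 8, 16]
col 3: [0, 0, 0, 0] -> [0, 0, 0, 0]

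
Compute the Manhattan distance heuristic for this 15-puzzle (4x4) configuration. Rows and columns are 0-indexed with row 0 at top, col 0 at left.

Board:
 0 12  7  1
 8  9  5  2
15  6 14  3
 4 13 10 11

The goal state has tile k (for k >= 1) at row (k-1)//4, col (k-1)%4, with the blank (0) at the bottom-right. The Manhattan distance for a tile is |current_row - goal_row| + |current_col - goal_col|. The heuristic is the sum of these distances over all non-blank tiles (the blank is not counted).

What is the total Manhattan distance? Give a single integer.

Tile 12: at (0,1), goal (2,3), distance |0-2|+|1-3| = 4
Tile 7: at (0,2), goal (1,2), distance |0-1|+|2-2| = 1
Tile 1: at (0,3), goal (0,0), distance |0-0|+|3-0| = 3
Tile 8: at (1,0), goal (1,3), distance |1-1|+|0-3| = 3
Tile 9: at (1,1), goal (2,0), distance |1-2|+|1-0| = 2
Tile 5: at (1,2), goal (1,0), distance |1-1|+|2-0| = 2
Tile 2: at (1,3), goal (0,1), distance |1-0|+|3-1| = 3
Tile 15: at (2,0), goal (3,2), distance |2-3|+|0-2| = 3
Tile 6: at (2,1), goal (1,1), distance |2-1|+|1-1| = 1
Tile 14: at (2,2), goal (3,1), distance |2-3|+|2-1| = 2
Tile 3: at (2,3), goal (0,2), distance |2-0|+|3-2| = 3
Tile 4: at (3,0), goal (0,3), distance |3-0|+|0-3| = 6
Tile 13: at (3,1), goal (3,0), distance |3-3|+|1-0| = 1
Tile 10: at (3,2), goal (2,1), distance |3-2|+|2-1| = 2
Tile 11: at (3,3), goal (2,2), distance |3-2|+|3-2| = 2
Sum: 4 + 1 + 3 + 3 + 2 + 2 + 3 + 3 + 1 + 2 + 3 + 6 + 1 + 2 + 2 = 38

Answer: 38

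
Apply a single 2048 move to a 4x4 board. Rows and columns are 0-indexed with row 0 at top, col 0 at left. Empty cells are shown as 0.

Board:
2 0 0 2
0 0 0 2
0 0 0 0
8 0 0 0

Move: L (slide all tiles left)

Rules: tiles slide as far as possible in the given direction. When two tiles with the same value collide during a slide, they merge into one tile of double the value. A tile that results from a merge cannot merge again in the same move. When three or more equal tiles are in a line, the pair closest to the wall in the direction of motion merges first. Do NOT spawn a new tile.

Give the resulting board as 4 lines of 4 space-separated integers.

Slide left:
row 0: [2, 0, 0, 2] -> [4, 0, 0, 0]
row 1: [0, 0, 0, 2] -> [2, 0, 0, 0]
row 2: [0, 0, 0, 0] -> [0, 0, 0, 0]
row 3: [8, 0, 0, 0] -> [8, 0, 0, 0]

Answer: 4 0 0 0
2 0 0 0
0 0 0 0
8 0 0 0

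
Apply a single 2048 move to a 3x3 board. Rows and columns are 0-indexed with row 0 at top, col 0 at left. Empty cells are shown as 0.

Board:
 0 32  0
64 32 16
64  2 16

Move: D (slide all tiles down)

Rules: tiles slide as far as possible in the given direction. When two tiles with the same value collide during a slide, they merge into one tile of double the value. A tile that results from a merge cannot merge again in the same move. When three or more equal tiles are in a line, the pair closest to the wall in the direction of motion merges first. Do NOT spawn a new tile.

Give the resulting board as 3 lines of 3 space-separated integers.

Slide down:
col 0: [0, 64, 64] -> [0, 0, 128]
col 1: [32, 32, 2] -> [0, 64, 2]
col 2: [0, 16, 16] -> [0, 0, 32]

Answer:   0   0   0
  0  64   0
128   2  32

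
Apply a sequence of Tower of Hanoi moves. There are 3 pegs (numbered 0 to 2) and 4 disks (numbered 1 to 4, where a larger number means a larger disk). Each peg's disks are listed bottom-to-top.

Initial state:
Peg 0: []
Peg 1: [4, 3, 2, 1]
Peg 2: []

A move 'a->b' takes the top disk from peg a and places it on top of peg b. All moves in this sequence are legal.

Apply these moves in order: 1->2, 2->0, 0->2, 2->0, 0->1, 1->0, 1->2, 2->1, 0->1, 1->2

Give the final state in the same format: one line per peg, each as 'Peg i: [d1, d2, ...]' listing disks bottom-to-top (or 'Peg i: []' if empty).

Answer: Peg 0: []
Peg 1: [4, 3, 2]
Peg 2: [1]

Derivation:
After move 1 (1->2):
Peg 0: []
Peg 1: [4, 3, 2]
Peg 2: [1]

After move 2 (2->0):
Peg 0: [1]
Peg 1: [4, 3, 2]
Peg 2: []

After move 3 (0->2):
Peg 0: []
Peg 1: [4, 3, 2]
Peg 2: [1]

After move 4 (2->0):
Peg 0: [1]
Peg 1: [4, 3, 2]
Peg 2: []

After move 5 (0->1):
Peg 0: []
Peg 1: [4, 3, 2, 1]
Peg 2: []

After move 6 (1->0):
Peg 0: [1]
Peg 1: [4, 3, 2]
Peg 2: []

After move 7 (1->2):
Peg 0: [1]
Peg 1: [4, 3]
Peg 2: [2]

After move 8 (2->1):
Peg 0: [1]
Peg 1: [4, 3, 2]
Peg 2: []

After move 9 (0->1):
Peg 0: []
Peg 1: [4, 3, 2, 1]
Peg 2: []

After move 10 (1->2):
Peg 0: []
Peg 1: [4, 3, 2]
Peg 2: [1]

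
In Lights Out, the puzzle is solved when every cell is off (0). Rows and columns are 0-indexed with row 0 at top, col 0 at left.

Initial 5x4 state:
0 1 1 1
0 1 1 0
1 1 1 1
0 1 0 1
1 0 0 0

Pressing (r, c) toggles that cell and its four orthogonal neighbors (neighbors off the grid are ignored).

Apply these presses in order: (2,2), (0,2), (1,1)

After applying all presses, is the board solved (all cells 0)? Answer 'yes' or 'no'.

After press 1 at (2,2):
0 1 1 1
0 1 0 0
1 0 0 0
0 1 1 1
1 0 0 0

After press 2 at (0,2):
0 0 0 0
0 1 1 0
1 0 0 0
0 1 1 1
1 0 0 0

After press 3 at (1,1):
0 1 0 0
1 0 0 0
1 1 0 0
0 1 1 1
1 0 0 0

Lights still on: 8

Answer: no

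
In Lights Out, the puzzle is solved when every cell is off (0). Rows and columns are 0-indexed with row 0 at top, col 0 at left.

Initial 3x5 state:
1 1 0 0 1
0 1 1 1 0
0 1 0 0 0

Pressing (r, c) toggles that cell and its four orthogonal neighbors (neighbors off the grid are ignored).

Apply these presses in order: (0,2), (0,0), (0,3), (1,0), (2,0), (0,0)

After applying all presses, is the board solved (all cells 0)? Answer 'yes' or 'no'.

After press 1 at (0,2):
1 0 1 1 1
0 1 0 1 0
0 1 0 0 0

After press 2 at (0,0):
0 1 1 1 1
1 1 0 1 0
0 1 0 0 0

After press 3 at (0,3):
0 1 0 0 0
1 1 0 0 0
0 1 0 0 0

After press 4 at (1,0):
1 1 0 0 0
0 0 0 0 0
1 1 0 0 0

After press 5 at (2,0):
1 1 0 0 0
1 0 0 0 0
0 0 0 0 0

After press 6 at (0,0):
0 0 0 0 0
0 0 0 0 0
0 0 0 0 0

Lights still on: 0

Answer: yes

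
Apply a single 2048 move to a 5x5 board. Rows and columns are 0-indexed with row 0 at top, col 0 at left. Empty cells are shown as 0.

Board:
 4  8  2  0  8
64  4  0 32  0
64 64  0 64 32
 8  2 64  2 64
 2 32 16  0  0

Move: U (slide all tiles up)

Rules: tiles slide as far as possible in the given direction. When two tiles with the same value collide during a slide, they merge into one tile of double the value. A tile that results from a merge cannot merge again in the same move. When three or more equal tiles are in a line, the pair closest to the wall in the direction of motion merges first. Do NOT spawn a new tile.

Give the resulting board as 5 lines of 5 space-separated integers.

Slide up:
col 0: [4, 64, 64, 8, 2] -> [4, 128, 8, 2, 0]
col 1: [8, 4, 64, 2, 32] -> [8, 4, 64, 2, 32]
col 2: [2, 0, 0, 64, 16] -> [2, 64, 16, 0, 0]
col 3: [0, 32, 64, 2, 0] -> [32, 64, 2, 0, 0]
col 4: [8, 0, 32, 64, 0] -> [8, 32, 64, 0, 0]

Answer:   4   8   2  32   8
128   4  64  64  32
  8  64  16   2  64
  2   2   0   0   0
  0  32   0   0   0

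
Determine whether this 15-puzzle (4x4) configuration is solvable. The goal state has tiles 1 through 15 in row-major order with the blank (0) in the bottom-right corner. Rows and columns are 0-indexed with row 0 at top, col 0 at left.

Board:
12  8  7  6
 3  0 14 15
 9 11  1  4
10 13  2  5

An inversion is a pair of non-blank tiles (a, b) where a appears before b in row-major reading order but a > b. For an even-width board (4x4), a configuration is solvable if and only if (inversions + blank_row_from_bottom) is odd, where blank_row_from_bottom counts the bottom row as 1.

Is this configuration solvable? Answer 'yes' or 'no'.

Answer: no

Derivation:
Inversions: 61
Blank is in row 1 (0-indexed from top), which is row 3 counting from the bottom (bottom = 1).
61 + 3 = 64, which is even, so the puzzle is not solvable.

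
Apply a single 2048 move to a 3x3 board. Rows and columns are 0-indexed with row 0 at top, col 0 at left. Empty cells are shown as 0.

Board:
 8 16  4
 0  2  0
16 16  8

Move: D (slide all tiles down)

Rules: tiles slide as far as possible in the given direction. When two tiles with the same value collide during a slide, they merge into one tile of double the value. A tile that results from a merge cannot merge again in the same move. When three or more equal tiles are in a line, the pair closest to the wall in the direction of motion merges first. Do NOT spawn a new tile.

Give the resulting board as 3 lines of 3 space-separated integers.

Slide down:
col 0: [8, 0, 16] -> [0, 8, 16]
col 1: [16, 2, 16] -> [16, 2, 16]
col 2: [4, 0, 8] -> [0, 4, 8]

Answer:  0 16  0
 8  2  4
16 16  8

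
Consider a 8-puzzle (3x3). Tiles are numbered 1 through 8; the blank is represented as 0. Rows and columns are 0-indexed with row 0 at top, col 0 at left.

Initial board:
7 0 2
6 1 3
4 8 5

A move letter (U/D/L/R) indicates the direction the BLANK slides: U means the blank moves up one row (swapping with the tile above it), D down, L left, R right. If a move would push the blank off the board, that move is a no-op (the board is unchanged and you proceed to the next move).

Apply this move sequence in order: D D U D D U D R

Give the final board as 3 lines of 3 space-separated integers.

After move 1 (D):
7 1 2
6 0 3
4 8 5

After move 2 (D):
7 1 2
6 8 3
4 0 5

After move 3 (U):
7 1 2
6 0 3
4 8 5

After move 4 (D):
7 1 2
6 8 3
4 0 5

After move 5 (D):
7 1 2
6 8 3
4 0 5

After move 6 (U):
7 1 2
6 0 3
4 8 5

After move 7 (D):
7 1 2
6 8 3
4 0 5

After move 8 (R):
7 1 2
6 8 3
4 5 0

Answer: 7 1 2
6 8 3
4 5 0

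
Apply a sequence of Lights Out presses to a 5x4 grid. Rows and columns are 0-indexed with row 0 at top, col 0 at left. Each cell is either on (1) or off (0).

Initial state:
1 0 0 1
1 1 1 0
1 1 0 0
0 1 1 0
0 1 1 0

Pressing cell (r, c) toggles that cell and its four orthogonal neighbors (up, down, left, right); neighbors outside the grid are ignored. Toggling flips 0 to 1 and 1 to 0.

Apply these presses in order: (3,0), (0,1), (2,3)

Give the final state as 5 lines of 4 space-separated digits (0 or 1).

After press 1 at (3,0):
1 0 0 1
1 1 1 0
0 1 0 0
1 0 1 0
1 1 1 0

After press 2 at (0,1):
0 1 1 1
1 0 1 0
0 1 0 0
1 0 1 0
1 1 1 0

After press 3 at (2,3):
0 1 1 1
1 0 1 1
0 1 1 1
1 0 1 1
1 1 1 0

Answer: 0 1 1 1
1 0 1 1
0 1 1 1
1 0 1 1
1 1 1 0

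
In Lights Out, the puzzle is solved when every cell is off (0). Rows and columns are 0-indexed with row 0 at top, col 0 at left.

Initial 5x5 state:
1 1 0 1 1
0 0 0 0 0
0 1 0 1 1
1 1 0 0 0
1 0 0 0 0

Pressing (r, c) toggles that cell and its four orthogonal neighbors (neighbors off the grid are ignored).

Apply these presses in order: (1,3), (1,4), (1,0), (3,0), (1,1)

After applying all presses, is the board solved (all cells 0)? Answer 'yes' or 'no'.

After press 1 at (1,3):
1 1 0 0 1
0 0 1 1 1
0 1 0 0 1
1 1 0 0 0
1 0 0 0 0

After press 2 at (1,4):
1 1 0 0 0
0 0 1 0 0
0 1 0 0 0
1 1 0 0 0
1 0 0 0 0

After press 3 at (1,0):
0 1 0 0 0
1 1 1 0 0
1 1 0 0 0
1 1 0 0 0
1 0 0 0 0

After press 4 at (3,0):
0 1 0 0 0
1 1 1 0 0
0 1 0 0 0
0 0 0 0 0
0 0 0 0 0

After press 5 at (1,1):
0 0 0 0 0
0 0 0 0 0
0 0 0 0 0
0 0 0 0 0
0 0 0 0 0

Lights still on: 0

Answer: yes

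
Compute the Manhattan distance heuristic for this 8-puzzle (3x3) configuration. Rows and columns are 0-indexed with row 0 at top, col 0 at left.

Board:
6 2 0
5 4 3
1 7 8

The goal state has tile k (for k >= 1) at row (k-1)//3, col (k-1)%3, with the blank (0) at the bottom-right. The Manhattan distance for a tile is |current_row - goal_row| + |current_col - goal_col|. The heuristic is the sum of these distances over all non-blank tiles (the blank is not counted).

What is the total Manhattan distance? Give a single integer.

Tile 6: (0,0)->(1,2) = 3
Tile 2: (0,1)->(0,1) = 0
Tile 5: (1,0)->(1,1) = 1
Tile 4: (1,1)->(1,0) = 1
Tile 3: (1,2)->(0,2) = 1
Tile 1: (2,0)->(0,0) = 2
Tile 7: (2,1)->(2,0) = 1
Tile 8: (2,2)->(2,1) = 1
Sum: 3 + 0 + 1 + 1 + 1 + 2 + 1 + 1 = 10

Answer: 10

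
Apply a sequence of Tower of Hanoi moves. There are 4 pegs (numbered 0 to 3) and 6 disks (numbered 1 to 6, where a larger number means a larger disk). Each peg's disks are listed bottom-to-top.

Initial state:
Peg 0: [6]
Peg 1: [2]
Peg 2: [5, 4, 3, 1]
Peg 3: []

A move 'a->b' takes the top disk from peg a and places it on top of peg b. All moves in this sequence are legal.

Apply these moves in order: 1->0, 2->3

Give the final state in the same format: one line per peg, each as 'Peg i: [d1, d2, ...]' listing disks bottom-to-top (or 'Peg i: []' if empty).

After move 1 (1->0):
Peg 0: [6, 2]
Peg 1: []
Peg 2: [5, 4, 3, 1]
Peg 3: []

After move 2 (2->3):
Peg 0: [6, 2]
Peg 1: []
Peg 2: [5, 4, 3]
Peg 3: [1]

Answer: Peg 0: [6, 2]
Peg 1: []
Peg 2: [5, 4, 3]
Peg 3: [1]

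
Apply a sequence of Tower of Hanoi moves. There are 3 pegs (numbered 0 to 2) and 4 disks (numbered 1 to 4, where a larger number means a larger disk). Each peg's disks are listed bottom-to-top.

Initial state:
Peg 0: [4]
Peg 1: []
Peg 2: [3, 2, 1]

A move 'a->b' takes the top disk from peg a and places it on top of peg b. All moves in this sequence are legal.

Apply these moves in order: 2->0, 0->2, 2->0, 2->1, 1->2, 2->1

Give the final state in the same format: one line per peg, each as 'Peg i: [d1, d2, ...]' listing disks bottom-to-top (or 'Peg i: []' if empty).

After move 1 (2->0):
Peg 0: [4, 1]
Peg 1: []
Peg 2: [3, 2]

After move 2 (0->2):
Peg 0: [4]
Peg 1: []
Peg 2: [3, 2, 1]

After move 3 (2->0):
Peg 0: [4, 1]
Peg 1: []
Peg 2: [3, 2]

After move 4 (2->1):
Peg 0: [4, 1]
Peg 1: [2]
Peg 2: [3]

After move 5 (1->2):
Peg 0: [4, 1]
Peg 1: []
Peg 2: [3, 2]

After move 6 (2->1):
Peg 0: [4, 1]
Peg 1: [2]
Peg 2: [3]

Answer: Peg 0: [4, 1]
Peg 1: [2]
Peg 2: [3]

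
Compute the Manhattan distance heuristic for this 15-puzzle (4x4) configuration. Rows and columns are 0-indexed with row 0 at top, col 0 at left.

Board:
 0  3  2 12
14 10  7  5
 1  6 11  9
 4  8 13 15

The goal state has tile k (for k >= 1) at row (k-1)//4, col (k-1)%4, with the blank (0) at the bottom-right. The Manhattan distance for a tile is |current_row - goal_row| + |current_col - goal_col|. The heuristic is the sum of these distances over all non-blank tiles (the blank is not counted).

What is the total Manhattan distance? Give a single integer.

Answer: 30

Derivation:
Tile 3: at (0,1), goal (0,2), distance |0-0|+|1-2| = 1
Tile 2: at (0,2), goal (0,1), distance |0-0|+|2-1| = 1
Tile 12: at (0,3), goal (2,3), distance |0-2|+|3-3| = 2
Tile 14: at (1,0), goal (3,1), distance |1-3|+|0-1| = 3
Tile 10: at (1,1), goal (2,1), distance |1-2|+|1-1| = 1
Tile 7: at (1,2), goal (1,2), distance |1-1|+|2-2| = 0
Tile 5: at (1,3), goal (1,0), distance |1-1|+|3-0| = 3
Tile 1: at (2,0), goal (0,0), distance |2-0|+|0-0| = 2
Tile 6: at (2,1), goal (1,1), distance |2-1|+|1-1| = 1
Tile 11: at (2,2), goal (2,2), distance |2-2|+|2-2| = 0
Tile 9: at (2,3), goal (2,0), distance |2-2|+|3-0| = 3
Tile 4: at (3,0), goal (0,3), distance |3-0|+|0-3| = 6
Tile 8: at (3,1), goal (1,3), distance |3-1|+|1-3| = 4
Tile 13: at (3,2), goal (3,0), distance |3-3|+|2-0| = 2
Tile 15: at (3,3), goal (3,2), distance |3-3|+|3-2| = 1
Sum: 1 + 1 + 2 + 3 + 1 + 0 + 3 + 2 + 1 + 0 + 3 + 6 + 4 + 2 + 1 = 30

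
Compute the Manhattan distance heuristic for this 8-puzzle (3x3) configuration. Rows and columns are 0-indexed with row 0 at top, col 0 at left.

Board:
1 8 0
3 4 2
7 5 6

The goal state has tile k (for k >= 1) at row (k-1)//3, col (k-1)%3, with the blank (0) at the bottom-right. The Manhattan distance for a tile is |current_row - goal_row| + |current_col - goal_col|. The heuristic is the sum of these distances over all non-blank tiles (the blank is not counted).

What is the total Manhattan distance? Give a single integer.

Answer: 10

Derivation:
Tile 1: (0,0)->(0,0) = 0
Tile 8: (0,1)->(2,1) = 2
Tile 3: (1,0)->(0,2) = 3
Tile 4: (1,1)->(1,0) = 1
Tile 2: (1,2)->(0,1) = 2
Tile 7: (2,0)->(2,0) = 0
Tile 5: (2,1)->(1,1) = 1
Tile 6: (2,2)->(1,2) = 1
Sum: 0 + 2 + 3 + 1 + 2 + 0 + 1 + 1 = 10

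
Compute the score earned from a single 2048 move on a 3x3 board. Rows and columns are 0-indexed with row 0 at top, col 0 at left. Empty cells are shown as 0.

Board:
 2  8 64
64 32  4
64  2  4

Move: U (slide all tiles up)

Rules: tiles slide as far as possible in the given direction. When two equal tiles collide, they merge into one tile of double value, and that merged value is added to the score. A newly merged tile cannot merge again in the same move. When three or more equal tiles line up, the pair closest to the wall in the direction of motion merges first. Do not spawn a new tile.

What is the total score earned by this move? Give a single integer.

Slide up:
col 0: [2, 64, 64] -> [2, 128, 0]  score +128 (running 128)
col 1: [8, 32, 2] -> [8, 32, 2]  score +0 (running 128)
col 2: [64, 4, 4] -> [64, 8, 0]  score +8 (running 136)
Board after move:
  2   8  64
128  32   8
  0   2   0

Answer: 136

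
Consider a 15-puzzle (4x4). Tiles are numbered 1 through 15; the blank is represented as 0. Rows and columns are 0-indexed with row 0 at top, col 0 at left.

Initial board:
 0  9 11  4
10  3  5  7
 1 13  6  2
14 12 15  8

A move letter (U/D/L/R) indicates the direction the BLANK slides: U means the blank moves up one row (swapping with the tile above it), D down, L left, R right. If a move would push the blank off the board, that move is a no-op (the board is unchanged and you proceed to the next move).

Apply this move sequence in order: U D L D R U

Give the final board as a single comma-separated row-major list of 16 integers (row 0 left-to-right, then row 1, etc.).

Answer: 10, 9, 11, 4, 1, 0, 5, 7, 13, 3, 6, 2, 14, 12, 15, 8

Derivation:
After move 1 (U):
 0  9 11  4
10  3  5  7
 1 13  6  2
14 12 15  8

After move 2 (D):
10  9 11  4
 0  3  5  7
 1 13  6  2
14 12 15  8

After move 3 (L):
10  9 11  4
 0  3  5  7
 1 13  6  2
14 12 15  8

After move 4 (D):
10  9 11  4
 1  3  5  7
 0 13  6  2
14 12 15  8

After move 5 (R):
10  9 11  4
 1  3  5  7
13  0  6  2
14 12 15  8

After move 6 (U):
10  9 11  4
 1  0  5  7
13  3  6  2
14 12 15  8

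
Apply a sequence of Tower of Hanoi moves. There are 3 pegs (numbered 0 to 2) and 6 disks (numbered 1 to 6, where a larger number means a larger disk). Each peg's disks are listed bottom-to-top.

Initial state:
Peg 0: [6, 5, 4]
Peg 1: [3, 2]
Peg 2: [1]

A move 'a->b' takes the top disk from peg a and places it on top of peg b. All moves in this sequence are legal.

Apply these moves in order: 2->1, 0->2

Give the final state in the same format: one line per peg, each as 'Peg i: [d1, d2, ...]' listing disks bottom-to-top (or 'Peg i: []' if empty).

Answer: Peg 0: [6, 5]
Peg 1: [3, 2, 1]
Peg 2: [4]

Derivation:
After move 1 (2->1):
Peg 0: [6, 5, 4]
Peg 1: [3, 2, 1]
Peg 2: []

After move 2 (0->2):
Peg 0: [6, 5]
Peg 1: [3, 2, 1]
Peg 2: [4]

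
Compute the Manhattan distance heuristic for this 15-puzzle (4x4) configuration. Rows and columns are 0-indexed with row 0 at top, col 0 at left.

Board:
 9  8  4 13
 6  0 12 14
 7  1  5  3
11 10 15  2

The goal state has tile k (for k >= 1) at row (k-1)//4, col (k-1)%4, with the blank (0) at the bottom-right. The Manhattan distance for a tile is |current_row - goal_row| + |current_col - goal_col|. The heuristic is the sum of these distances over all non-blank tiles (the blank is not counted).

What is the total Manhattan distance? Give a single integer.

Answer: 40

Derivation:
Tile 9: at (0,0), goal (2,0), distance |0-2|+|0-0| = 2
Tile 8: at (0,1), goal (1,3), distance |0-1|+|1-3| = 3
Tile 4: at (0,2), goal (0,3), distance |0-0|+|2-3| = 1
Tile 13: at (0,3), goal (3,0), distance |0-3|+|3-0| = 6
Tile 6: at (1,0), goal (1,1), distance |1-1|+|0-1| = 1
Tile 12: at (1,2), goal (2,3), distance |1-2|+|2-3| = 2
Tile 14: at (1,3), goal (3,1), distance |1-3|+|3-1| = 4
Tile 7: at (2,0), goal (1,2), distance |2-1|+|0-2| = 3
Tile 1: at (2,1), goal (0,0), distance |2-0|+|1-0| = 3
Tile 5: at (2,2), goal (1,0), distance |2-1|+|2-0| = 3
Tile 3: at (2,3), goal (0,2), distance |2-0|+|3-2| = 3
Tile 11: at (3,0), goal (2,2), distance |3-2|+|0-2| = 3
Tile 10: at (3,1), goal (2,1), distance |3-2|+|1-1| = 1
Tile 15: at (3,2), goal (3,2), distance |3-3|+|2-2| = 0
Tile 2: at (3,3), goal (0,1), distance |3-0|+|3-1| = 5
Sum: 2 + 3 + 1 + 6 + 1 + 2 + 4 + 3 + 3 + 3 + 3 + 3 + 1 + 0 + 5 = 40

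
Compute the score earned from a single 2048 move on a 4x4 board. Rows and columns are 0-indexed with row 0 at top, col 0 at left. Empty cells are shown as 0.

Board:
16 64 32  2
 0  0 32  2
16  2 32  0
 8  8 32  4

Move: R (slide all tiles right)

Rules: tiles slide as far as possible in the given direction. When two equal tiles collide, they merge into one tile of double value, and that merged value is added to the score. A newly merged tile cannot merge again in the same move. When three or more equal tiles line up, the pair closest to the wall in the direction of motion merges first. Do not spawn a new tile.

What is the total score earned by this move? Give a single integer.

Answer: 16

Derivation:
Slide right:
row 0: [16, 64, 32, 2] -> [16, 64, 32, 2]  score +0 (running 0)
row 1: [0, 0, 32, 2] -> [0, 0, 32, 2]  score +0 (running 0)
row 2: [16, 2, 32, 0] -> [0, 16, 2, 32]  score +0 (running 0)
row 3: [8, 8, 32, 4] -> [0, 16, 32, 4]  score +16 (running 16)
Board after move:
16 64 32  2
 0  0 32  2
 0 16  2 32
 0 16 32  4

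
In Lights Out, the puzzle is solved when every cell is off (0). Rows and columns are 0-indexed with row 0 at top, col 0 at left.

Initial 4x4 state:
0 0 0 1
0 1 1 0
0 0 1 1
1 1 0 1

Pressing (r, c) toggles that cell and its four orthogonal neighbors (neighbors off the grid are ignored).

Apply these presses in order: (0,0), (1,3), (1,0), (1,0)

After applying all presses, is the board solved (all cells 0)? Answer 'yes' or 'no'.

After press 1 at (0,0):
1 1 0 1
1 1 1 0
0 0 1 1
1 1 0 1

After press 2 at (1,3):
1 1 0 0
1 1 0 1
0 0 1 0
1 1 0 1

After press 3 at (1,0):
0 1 0 0
0 0 0 1
1 0 1 0
1 1 0 1

After press 4 at (1,0):
1 1 0 0
1 1 0 1
0 0 1 0
1 1 0 1

Lights still on: 9

Answer: no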